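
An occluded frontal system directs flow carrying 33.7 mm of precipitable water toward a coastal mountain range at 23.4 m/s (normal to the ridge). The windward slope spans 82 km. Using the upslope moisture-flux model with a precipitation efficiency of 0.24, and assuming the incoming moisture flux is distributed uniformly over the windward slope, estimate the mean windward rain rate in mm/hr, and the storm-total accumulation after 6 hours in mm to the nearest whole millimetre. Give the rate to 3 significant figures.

Incoming column moisture flux per unit ridge length: F = V × PW = 23.4 × 33.7 = 788.58 mm·m/s.
Spread over the 82 km slope with efficiency ε = 0.24: R = ε·F/W = 0.24 × 788.58 / 82000 m = 2.308e-03 mm/s.
R = 2.308e-03 × 3600 = 8.31 mm/hr.
Over 6 h: total = 8.31 × 6 = 49.86 ≈ 50 mm.

R ≈ 8.31 mm/hr; total ≈ 50 mm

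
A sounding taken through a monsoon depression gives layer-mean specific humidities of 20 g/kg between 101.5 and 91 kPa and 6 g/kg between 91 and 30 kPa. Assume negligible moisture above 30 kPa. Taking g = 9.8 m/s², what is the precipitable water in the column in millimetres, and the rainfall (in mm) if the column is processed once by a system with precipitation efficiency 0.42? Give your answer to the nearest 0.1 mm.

Precipitable water is the column-integrated vapour mass per unit area: PW = (1/g) Σ q̄ Δp, with q in kg/kg and Δp in Pa (1 kg/m² of water = 1 mm).
Layer 101.5–91 kPa: Δp = 105 hPa = 10500 Pa, q̄ = 0.02 kg/kg → 0.02 × 10500 / 9.8 = 21.43 mm
Layer 91–30 kPa: Δp = 610 hPa = 61000 Pa, q̄ = 0.006 kg/kg → 0.006 × 61000 / 9.8 = 37.35 mm
PW = 21.43 + 37.35 = 58.78 ≈ 58.8 mm.
Rainfall = ε × PW = 0.42 × 58.8 = 24.7 mm.

PW ≈ 58.8 mm; rainfall ≈ 24.7 mm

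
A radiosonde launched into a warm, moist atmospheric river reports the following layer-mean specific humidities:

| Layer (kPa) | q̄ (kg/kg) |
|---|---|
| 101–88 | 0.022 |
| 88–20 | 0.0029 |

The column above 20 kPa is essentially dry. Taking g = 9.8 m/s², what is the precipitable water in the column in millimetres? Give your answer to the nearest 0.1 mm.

PW ≈ 49.3 mm

Precipitable water is the column-integrated vapour mass per unit area: PW = (1/g) Σ q̄ Δp, with q in kg/kg and Δp in Pa (1 kg/m² of water = 1 mm).
Layer 101–88 kPa: Δp = 130 hPa = 13000 Pa, q̄ = 0.022 kg/kg → 0.022 × 13000 / 9.8 = 29.18 mm
Layer 88–20 kPa: Δp = 680 hPa = 68000 Pa, q̄ = 0.0029 kg/kg → 0.0029 × 68000 / 9.8 = 20.12 mm
PW = 29.18 + 20.12 = 49.30 ≈ 49.3 mm.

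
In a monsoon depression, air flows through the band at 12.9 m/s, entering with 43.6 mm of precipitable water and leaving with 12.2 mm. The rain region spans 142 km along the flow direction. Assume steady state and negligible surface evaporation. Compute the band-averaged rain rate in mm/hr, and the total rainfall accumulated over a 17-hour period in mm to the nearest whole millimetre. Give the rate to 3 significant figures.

R ≈ 10.3 mm/hr; total ≈ 175 mm

Column moisture flux per unit crosswind length is F = V × PW.
Inflow: F_in = 12.9 × 43.6 = 562.44 mm·m/s
Outflow: F_out = 12.9 × 12.2 = 157.38 mm·m/s
Steady-state rate R = (F_in − F_out)/L = (562.44 − 157.38) / 142000 m = 2.853e-03 mm/s.
R = 2.853e-03 × 3600 = 10.3 mm/hr.
Over 17 h: total = 10.3 × 17 = 175.1 ≈ 175 mm.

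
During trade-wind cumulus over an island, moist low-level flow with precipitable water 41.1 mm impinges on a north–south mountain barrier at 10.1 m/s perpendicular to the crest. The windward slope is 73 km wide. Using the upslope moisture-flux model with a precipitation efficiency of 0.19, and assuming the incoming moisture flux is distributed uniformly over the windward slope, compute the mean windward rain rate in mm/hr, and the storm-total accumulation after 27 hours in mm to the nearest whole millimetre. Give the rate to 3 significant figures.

R ≈ 3.89 mm/hr; total ≈ 105 mm

Incoming column moisture flux per unit ridge length: F = V × PW = 10.1 × 41.1 = 415.11 mm·m/s.
Spread over the 73 km slope with efficiency ε = 0.19: R = ε·F/W = 0.19 × 415.11 / 73000 m = 1.080e-03 mm/s.
R = 1.080e-03 × 3600 = 3.89 mm/hr.
Over 27 h: total = 3.89 × 27 = 105.03 ≈ 105 mm.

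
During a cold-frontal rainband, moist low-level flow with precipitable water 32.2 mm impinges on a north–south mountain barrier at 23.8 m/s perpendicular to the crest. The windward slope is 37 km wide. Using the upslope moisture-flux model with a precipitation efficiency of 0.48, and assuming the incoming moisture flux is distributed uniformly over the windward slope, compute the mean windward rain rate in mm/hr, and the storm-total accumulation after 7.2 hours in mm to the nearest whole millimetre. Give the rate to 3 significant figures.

R ≈ 35.8 mm/hr; total ≈ 258 mm

Incoming column moisture flux per unit ridge length: F = V × PW = 23.8 × 32.2 = 766.36 mm·m/s.
Spread over the 37 km slope with efficiency ε = 0.48: R = ε·F/W = 0.48 × 766.36 / 37000 m = 9.942e-03 mm/s.
R = 9.942e-03 × 3600 = 35.8 mm/hr.
Over 7.2 h: total = 35.8 × 7.2 = 257.76 ≈ 258 mm.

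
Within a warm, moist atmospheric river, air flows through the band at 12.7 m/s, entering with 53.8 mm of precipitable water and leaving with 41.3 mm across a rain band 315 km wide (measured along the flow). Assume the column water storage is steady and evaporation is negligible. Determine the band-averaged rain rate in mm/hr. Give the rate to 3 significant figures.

Column moisture flux per unit crosswind length is F = V × PW.
Inflow: F_in = 12.7 × 53.8 = 683.26 mm·m/s
Outflow: F_out = 12.7 × 41.3 = 524.51 mm·m/s
Steady-state rate R = (F_in − F_out)/L = (683.26 − 524.51) / 315000 m = 5.040e-04 mm/s.
R = 5.040e-04 × 3600 = 1.81 mm/hr.

R ≈ 1.81 mm/hr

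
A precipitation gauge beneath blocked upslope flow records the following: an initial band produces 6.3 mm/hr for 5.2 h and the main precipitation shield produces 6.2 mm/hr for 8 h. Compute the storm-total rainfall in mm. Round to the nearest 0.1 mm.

total ≈ 82.4 mm

Total = Σ Rᵢ Δtᵢ = 6.3 × 5.2 + 6.2 × 8
      = 32.76 + 49.6 = 82.4 mm.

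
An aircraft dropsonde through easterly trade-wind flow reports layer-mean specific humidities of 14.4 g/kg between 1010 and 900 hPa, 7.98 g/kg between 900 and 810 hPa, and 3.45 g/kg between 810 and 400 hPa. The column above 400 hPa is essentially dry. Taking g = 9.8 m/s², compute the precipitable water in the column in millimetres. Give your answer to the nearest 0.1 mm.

Precipitable water is the column-integrated vapour mass per unit area: PW = (1/g) Σ q̄ Δp, with q in kg/kg and Δp in Pa (1 kg/m² of water = 1 mm).
Layer 1010–900 hPa: Δp = 110 hPa = 11000 Pa, q̄ = 0.0144 kg/kg → 0.0144 × 11000 / 9.8 = 16.16 mm
Layer 900–810 hPa: Δp = 90 hPa = 9000 Pa, q̄ = 0.00798 kg/kg → 0.00798 × 9000 / 9.8 = 7.33 mm
Layer 810–400 hPa: Δp = 410 hPa = 41000 Pa, q̄ = 0.00345 kg/kg → 0.00345 × 41000 / 9.8 = 14.43 mm
PW = 16.16 + 7.33 + 14.43 = 37.92 ≈ 37.9 mm.

PW ≈ 37.9 mm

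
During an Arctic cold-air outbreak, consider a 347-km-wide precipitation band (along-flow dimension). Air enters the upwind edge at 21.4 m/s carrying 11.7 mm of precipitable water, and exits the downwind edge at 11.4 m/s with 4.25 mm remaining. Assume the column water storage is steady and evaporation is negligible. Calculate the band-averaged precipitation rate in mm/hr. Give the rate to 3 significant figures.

R ≈ 2.09 mm/hr

Column moisture flux per unit crosswind length is F = V × PW.
Inflow: F_in = 21.4 × 11.7 = 250.38 mm·m/s
Outflow: F_out = 11.4 × 4.25 = 48.45 mm·m/s
Steady-state rate R = (F_in − F_out)/L = (250.38 − 48.45) / 347000 m = 5.819e-04 mm/s.
R = 5.819e-04 × 3600 = 2.09 mm/hr.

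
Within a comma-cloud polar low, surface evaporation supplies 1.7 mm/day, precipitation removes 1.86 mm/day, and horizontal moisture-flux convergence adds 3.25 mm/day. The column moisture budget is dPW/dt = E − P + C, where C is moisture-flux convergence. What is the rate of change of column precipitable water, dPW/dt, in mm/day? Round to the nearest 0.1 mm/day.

dPW/dt ≈ 3.1 mm/day

dPW/dt = E − P + C = 1.7 − 1.86 + (3.25) = 3.1 mm/day.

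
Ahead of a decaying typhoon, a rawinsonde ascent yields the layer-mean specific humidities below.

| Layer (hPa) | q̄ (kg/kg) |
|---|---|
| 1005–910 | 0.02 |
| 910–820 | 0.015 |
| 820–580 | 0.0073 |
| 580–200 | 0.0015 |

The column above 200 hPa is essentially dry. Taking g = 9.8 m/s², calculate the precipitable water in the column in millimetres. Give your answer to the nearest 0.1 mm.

PW ≈ 56.9 mm

Precipitable water is the column-integrated vapour mass per unit area: PW = (1/g) Σ q̄ Δp, with q in kg/kg and Δp in Pa (1 kg/m² of water = 1 mm).
Layer 1005–910 hPa: Δp = 95 hPa = 9500 Pa, q̄ = 0.02 kg/kg → 0.02 × 9500 / 9.8 = 19.39 mm
Layer 910–820 hPa: Δp = 90 hPa = 9000 Pa, q̄ = 0.015 kg/kg → 0.015 × 9000 / 9.8 = 13.78 mm
Layer 820–580 hPa: Δp = 240 hPa = 24000 Pa, q̄ = 0.0073 kg/kg → 0.0073 × 24000 / 9.8 = 17.88 mm
Layer 580–200 hPa: Δp = 380 hPa = 38000 Pa, q̄ = 0.0015 kg/kg → 0.0015 × 38000 / 9.8 = 5.82 mm
PW = 19.39 + 13.78 + 17.88 + 5.82 = 56.87 ≈ 56.9 mm.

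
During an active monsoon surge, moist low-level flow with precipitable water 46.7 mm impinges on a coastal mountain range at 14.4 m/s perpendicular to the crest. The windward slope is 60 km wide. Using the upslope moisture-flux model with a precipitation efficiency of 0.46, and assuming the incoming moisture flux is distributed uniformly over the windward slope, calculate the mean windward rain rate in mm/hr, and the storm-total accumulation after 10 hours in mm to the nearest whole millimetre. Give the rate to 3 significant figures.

R ≈ 18.6 mm/hr; total ≈ 186 mm

Incoming column moisture flux per unit ridge length: F = V × PW = 14.4 × 46.7 = 672.48 mm·m/s.
Spread over the 60 km slope with efficiency ε = 0.46: R = ε·F/W = 0.46 × 672.48 / 60000 m = 5.156e-03 mm/s.
R = 5.156e-03 × 3600 = 18.6 mm/hr.
Over 10 h: total = 18.6 × 10 = 186 mm.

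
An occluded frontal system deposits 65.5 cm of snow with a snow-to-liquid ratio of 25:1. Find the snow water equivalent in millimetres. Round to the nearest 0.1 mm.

SWE = snow depth / ratio = 65.5 cm / 25 = 2.620 cm = 26.2 mm.

SWE ≈ 26.2 mm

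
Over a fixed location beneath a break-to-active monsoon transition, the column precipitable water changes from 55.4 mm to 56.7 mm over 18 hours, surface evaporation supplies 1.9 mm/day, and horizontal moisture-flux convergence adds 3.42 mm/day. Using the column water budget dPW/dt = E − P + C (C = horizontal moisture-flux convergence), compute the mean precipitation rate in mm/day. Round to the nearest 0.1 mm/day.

dPW/dt = (56.7 − 55.4) mm / (18/24 day) = +1.733 mm/day.
P = E + C − dPW/dt = 1.9 + (3.42) − (+1.733) = 3.6 mm/day.

P ≈ 3.6 mm/day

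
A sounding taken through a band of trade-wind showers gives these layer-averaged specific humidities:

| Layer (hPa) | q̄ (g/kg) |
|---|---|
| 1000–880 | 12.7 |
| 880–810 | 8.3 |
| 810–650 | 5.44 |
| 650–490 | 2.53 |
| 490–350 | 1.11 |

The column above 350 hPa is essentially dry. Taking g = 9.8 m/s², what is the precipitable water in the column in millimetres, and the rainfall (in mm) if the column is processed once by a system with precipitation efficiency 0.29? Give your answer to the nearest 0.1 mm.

Precipitable water is the column-integrated vapour mass per unit area: PW = (1/g) Σ q̄ Δp, with q in kg/kg and Δp in Pa (1 kg/m² of water = 1 mm).
Layer 1000–880 hPa: Δp = 120 hPa = 12000 Pa, q̄ = 0.0127 kg/kg → 0.0127 × 12000 / 9.8 = 15.55 mm
Layer 880–810 hPa: Δp = 70 hPa = 7000 Pa, q̄ = 0.0083 kg/kg → 0.0083 × 7000 / 9.8 = 5.93 mm
Layer 810–650 hPa: Δp = 160 hPa = 16000 Pa, q̄ = 0.00544 kg/kg → 0.00544 × 16000 / 9.8 = 8.88 mm
Layer 650–490 hPa: Δp = 160 hPa = 16000 Pa, q̄ = 0.00253 kg/kg → 0.00253 × 16000 / 9.8 = 4.13 mm
Layer 490–350 hPa: Δp = 140 hPa = 14000 Pa, q̄ = 0.00111 kg/kg → 0.00111 × 14000 / 9.8 = 1.59 mm
PW = 15.55 + 5.93 + 8.88 + 4.13 + 1.59 = 36.08 ≈ 36.1 mm.
Rainfall = ε × PW = 0.29 × 36.1 = 10.5 mm.

PW ≈ 36.1 mm; rainfall ≈ 10.5 mm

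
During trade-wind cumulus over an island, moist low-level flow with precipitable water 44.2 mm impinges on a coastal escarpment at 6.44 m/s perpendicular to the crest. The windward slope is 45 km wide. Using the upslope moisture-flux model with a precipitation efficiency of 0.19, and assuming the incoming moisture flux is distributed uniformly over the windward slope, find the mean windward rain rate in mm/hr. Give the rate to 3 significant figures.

Incoming column moisture flux per unit ridge length: F = V × PW = 6.44 × 44.2 = 284.648 mm·m/s.
Spread over the 45 km slope with efficiency ε = 0.19: R = ε·F/W = 0.19 × 284.648 / 45000 m = 1.202e-03 mm/s.
R = 1.202e-03 × 3600 = 4.33 mm/hr.

R ≈ 4.33 mm/hr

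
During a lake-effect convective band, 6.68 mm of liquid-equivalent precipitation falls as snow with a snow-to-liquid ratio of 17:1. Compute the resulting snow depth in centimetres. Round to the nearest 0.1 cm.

Snow depth = liquid × ratio = 6.68 mm × 17 = 113.56 mm = 11.4 cm.

snow depth ≈ 11.4 cm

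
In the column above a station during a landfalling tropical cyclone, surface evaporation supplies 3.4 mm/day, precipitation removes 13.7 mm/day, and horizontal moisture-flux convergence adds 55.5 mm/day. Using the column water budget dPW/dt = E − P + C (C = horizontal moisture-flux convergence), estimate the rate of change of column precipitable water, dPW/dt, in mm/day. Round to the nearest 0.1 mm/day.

dPW/dt ≈ 45.2 mm/day

dPW/dt = E − P + C = 3.4 − 13.7 + (55.5) = 45.2 mm/day.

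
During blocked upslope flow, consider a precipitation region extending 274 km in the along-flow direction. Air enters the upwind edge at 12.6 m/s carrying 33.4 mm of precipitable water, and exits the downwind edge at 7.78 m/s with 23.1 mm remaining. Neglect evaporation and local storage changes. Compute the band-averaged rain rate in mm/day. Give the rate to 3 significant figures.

Column moisture flux per unit crosswind length is F = V × PW.
Inflow: F_in = 12.6 × 33.4 = 420.84 mm·m/s
Outflow: F_out = 7.78 × 23.1 = 179.718 mm·m/s
Steady-state rate R = (F_in − F_out)/L = (420.84 − 179.718) / 274000 m = 8.800e-04 mm/s.
R = 8.800e-04 × 3600 × 24 = 76.0 mm/day.

R ≈ 76.0 mm/day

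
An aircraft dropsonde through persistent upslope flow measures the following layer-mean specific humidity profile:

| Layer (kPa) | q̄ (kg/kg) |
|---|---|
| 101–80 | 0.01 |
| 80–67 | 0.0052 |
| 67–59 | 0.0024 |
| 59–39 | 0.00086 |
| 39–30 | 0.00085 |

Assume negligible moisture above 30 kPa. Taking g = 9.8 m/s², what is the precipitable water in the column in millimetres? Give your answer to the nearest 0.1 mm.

Precipitable water is the column-integrated vapour mass per unit area: PW = (1/g) Σ q̄ Δp, with q in kg/kg and Δp in Pa (1 kg/m² of water = 1 mm).
Layer 101–80 kPa: Δp = 210 hPa = 21000 Pa, q̄ = 0.01 kg/kg → 0.01 × 21000 / 9.8 = 21.43 mm
Layer 80–67 kPa: Δp = 130 hPa = 13000 Pa, q̄ = 0.0052 kg/kg → 0.0052 × 13000 / 9.8 = 6.90 mm
Layer 67–59 kPa: Δp = 80 hPa = 8000 Pa, q̄ = 0.0024 kg/kg → 0.0024 × 8000 / 9.8 = 1.96 mm
Layer 59–39 kPa: Δp = 200 hPa = 20000 Pa, q̄ = 0.00086 kg/kg → 0.00086 × 20000 / 9.8 = 1.76 mm
Layer 39–30 kPa: Δp = 90 hPa = 9000 Pa, q̄ = 0.00085 kg/kg → 0.00085 × 9000 / 9.8 = 0.78 mm
PW = 21.43 + 6.90 + 1.96 + 1.76 + 0.78 = 32.83 ≈ 32.8 mm.

PW ≈ 32.8 mm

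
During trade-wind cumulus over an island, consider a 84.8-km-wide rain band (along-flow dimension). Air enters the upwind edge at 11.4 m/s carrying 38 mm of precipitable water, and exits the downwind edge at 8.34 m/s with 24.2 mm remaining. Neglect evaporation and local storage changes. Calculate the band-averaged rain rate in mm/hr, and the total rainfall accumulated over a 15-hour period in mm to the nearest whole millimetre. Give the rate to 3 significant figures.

R ≈ 9.82 mm/hr; total ≈ 147 mm

Column moisture flux per unit crosswind length is F = V × PW.
Inflow: F_in = 11.4 × 38 = 433.2 mm·m/s
Outflow: F_out = 8.34 × 24.2 = 201.828 mm·m/s
Steady-state rate R = (F_in − F_out)/L = (433.2 − 201.828) / 84800 m = 2.728e-03 mm/s.
R = 2.728e-03 × 3600 = 9.82 mm/hr.
Over 15 h: total = 9.82 × 15 = 147.3 ≈ 147 mm.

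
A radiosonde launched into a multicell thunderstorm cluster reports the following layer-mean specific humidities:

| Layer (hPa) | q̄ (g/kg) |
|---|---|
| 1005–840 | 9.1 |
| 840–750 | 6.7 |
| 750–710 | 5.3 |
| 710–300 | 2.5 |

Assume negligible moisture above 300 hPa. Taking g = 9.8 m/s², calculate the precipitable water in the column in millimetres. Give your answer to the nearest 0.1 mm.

PW ≈ 34.1 mm

Precipitable water is the column-integrated vapour mass per unit area: PW = (1/g) Σ q̄ Δp, with q in kg/kg and Δp in Pa (1 kg/m² of water = 1 mm).
Layer 1005–840 hPa: Δp = 165 hPa = 16500 Pa, q̄ = 0.0091 kg/kg → 0.0091 × 16500 / 9.8 = 15.32 mm
Layer 840–750 hPa: Δp = 90 hPa = 9000 Pa, q̄ = 0.0067 kg/kg → 0.0067 × 9000 / 9.8 = 6.15 mm
Layer 750–710 hPa: Δp = 40 hPa = 4000 Pa, q̄ = 0.0053 kg/kg → 0.0053 × 4000 / 9.8 = 2.16 mm
Layer 710–300 hPa: Δp = 410 hPa = 41000 Pa, q̄ = 0.0025 kg/kg → 0.0025 × 41000 / 9.8 = 10.46 mm
PW = 15.32 + 6.15 + 2.16 + 10.46 = 34.09 ≈ 34.1 mm.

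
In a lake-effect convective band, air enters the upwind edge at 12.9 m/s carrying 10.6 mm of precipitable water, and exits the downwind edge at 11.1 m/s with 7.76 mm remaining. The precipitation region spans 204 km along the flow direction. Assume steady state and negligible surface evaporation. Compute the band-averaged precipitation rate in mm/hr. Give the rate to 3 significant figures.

Column moisture flux per unit crosswind length is F = V × PW.
Inflow: F_in = 12.9 × 10.6 = 136.74 mm·m/s
Outflow: F_out = 11.1 × 7.76 = 86.136 mm·m/s
Steady-state rate R = (F_in − F_out)/L = (136.74 − 86.136) / 204000 m = 2.481e-04 mm/s.
R = 2.481e-04 × 3600 = 0.893 mm/hr.

R ≈ 0.893 mm/hr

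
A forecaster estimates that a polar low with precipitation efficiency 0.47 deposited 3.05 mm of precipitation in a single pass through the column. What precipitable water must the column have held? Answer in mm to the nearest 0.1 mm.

PW ≈ 6.5 mm

PW = precipitation / ε = 3.05 / 0.47 = 6.5 mm.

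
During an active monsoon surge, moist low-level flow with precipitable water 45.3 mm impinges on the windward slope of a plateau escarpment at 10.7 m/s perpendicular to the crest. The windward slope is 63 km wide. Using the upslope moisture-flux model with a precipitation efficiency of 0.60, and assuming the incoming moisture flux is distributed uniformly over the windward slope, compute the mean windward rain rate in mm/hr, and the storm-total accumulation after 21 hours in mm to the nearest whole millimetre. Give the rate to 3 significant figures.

R ≈ 16.6 mm/hr; total ≈ 349 mm

Incoming column moisture flux per unit ridge length: F = V × PW = 10.7 × 45.3 = 484.71 mm·m/s.
Spread over the 63 km slope with efficiency ε = 0.60: R = ε·F/W = 0.60 × 484.71 / 63000 m = 4.616e-03 mm/s.
R = 4.616e-03 × 3600 = 16.6 mm/hr.
Over 21 h: total = 16.6 × 21 = 348.6 ≈ 349 mm.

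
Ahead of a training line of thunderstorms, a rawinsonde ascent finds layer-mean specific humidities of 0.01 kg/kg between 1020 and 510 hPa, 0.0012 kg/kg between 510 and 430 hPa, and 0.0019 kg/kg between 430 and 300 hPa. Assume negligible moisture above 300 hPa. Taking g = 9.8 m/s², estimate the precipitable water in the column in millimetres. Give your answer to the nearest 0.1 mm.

PW ≈ 55.5 mm

Precipitable water is the column-integrated vapour mass per unit area: PW = (1/g) Σ q̄ Δp, with q in kg/kg and Δp in Pa (1 kg/m² of water = 1 mm).
Layer 1020–510 hPa: Δp = 510 hPa = 51000 Pa, q̄ = 0.01 kg/kg → 0.01 × 51000 / 9.8 = 52.04 mm
Layer 510–430 hPa: Δp = 80 hPa = 8000 Pa, q̄ = 0.0012 kg/kg → 0.0012 × 8000 / 9.8 = 0.98 mm
Layer 430–300 hPa: Δp = 130 hPa = 13000 Pa, q̄ = 0.0019 kg/kg → 0.0019 × 13000 / 9.8 = 2.52 mm
PW = 52.04 + 0.98 + 2.52 = 55.54 ≈ 55.5 mm.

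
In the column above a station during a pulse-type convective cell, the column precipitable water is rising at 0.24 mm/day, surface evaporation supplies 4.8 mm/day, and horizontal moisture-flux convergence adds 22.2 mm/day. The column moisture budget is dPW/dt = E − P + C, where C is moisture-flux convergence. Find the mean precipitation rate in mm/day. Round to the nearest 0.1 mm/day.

P ≈ 26.8 mm/day

dPW/dt = +0.24 mm/day.
P = E + C − dPW/dt = 4.8 + (22.2) − (+0.24) = 26.8 mm/day.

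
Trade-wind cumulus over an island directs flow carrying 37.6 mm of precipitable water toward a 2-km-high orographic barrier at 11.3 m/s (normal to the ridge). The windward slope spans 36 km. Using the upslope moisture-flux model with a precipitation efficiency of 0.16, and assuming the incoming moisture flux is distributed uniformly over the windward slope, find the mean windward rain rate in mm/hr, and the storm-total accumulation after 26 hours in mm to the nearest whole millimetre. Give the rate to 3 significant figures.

Incoming column moisture flux per unit ridge length: F = V × PW = 11.3 × 37.6 = 424.88 mm·m/s.
Spread over the 36 km slope with efficiency ε = 0.16: R = ε·F/W = 0.16 × 424.88 / 36000 m = 1.888e-03 mm/s.
R = 1.888e-03 × 3600 = 6.80 mm/hr.
Over 26 h: total = 6.80 × 26 = 176.8 ≈ 177 mm.

R ≈ 6.80 mm/hr; total ≈ 177 mm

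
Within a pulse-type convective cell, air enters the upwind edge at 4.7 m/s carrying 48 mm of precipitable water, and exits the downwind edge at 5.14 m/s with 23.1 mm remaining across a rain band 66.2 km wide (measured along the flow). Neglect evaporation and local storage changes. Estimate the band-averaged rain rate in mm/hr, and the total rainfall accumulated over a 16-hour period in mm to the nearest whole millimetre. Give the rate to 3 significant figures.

Column moisture flux per unit crosswind length is F = V × PW.
Inflow: F_in = 4.7 × 48 = 225.6 mm·m/s
Outflow: F_out = 5.14 × 23.1 = 118.734 mm·m/s
Steady-state rate R = (F_in − F_out)/L = (225.6 − 118.734) / 66200 m = 1.614e-03 mm/s.
R = 1.614e-03 × 3600 = 5.81 mm/hr.
Over 16 h: total = 5.81 × 16 = 92.96 ≈ 93 mm.

R ≈ 5.81 mm/hr; total ≈ 93 mm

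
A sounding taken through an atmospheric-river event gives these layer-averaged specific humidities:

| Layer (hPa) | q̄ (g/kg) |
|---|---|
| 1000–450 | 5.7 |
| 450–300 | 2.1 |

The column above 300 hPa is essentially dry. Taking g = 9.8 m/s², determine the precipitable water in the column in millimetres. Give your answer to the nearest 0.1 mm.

Precipitable water is the column-integrated vapour mass per unit area: PW = (1/g) Σ q̄ Δp, with q in kg/kg and Δp in Pa (1 kg/m² of water = 1 mm).
Layer 1000–450 hPa: Δp = 550 hPa = 55000 Pa, q̄ = 0.0057 kg/kg → 0.0057 × 55000 / 9.8 = 31.99 mm
Layer 450–300 hPa: Δp = 150 hPa = 15000 Pa, q̄ = 0.0021 kg/kg → 0.0021 × 15000 / 9.8 = 3.21 mm
PW = 31.99 + 3.21 = 35.20 ≈ 35.2 mm.

PW ≈ 35.2 mm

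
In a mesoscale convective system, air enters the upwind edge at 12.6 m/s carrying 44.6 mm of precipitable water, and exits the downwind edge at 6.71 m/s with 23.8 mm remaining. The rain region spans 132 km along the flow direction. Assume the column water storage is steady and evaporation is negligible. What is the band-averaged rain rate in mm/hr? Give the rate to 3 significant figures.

R ≈ 11.0 mm/hr

Column moisture flux per unit crosswind length is F = V × PW.
Inflow: F_in = 12.6 × 44.6 = 561.96 mm·m/s
Outflow: F_out = 6.71 × 23.8 = 159.698 mm·m/s
Steady-state rate R = (F_in − F_out)/L = (561.96 − 159.698) / 132000 m = 3.047e-03 mm/s.
R = 3.047e-03 × 3600 = 11.0 mm/hr.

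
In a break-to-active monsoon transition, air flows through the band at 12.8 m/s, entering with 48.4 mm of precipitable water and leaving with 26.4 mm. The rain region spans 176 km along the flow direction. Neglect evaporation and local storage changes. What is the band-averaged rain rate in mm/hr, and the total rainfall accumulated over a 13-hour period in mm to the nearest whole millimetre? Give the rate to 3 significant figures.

Column moisture flux per unit crosswind length is F = V × PW.
Inflow: F_in = 12.8 × 48.4 = 619.52 mm·m/s
Outflow: F_out = 12.8 × 26.4 = 337.92 mm·m/s
Steady-state rate R = (F_in − F_out)/L = (619.52 − 337.92) / 176000 m = 1.600e-03 mm/s.
R = 1.600e-03 × 3600 = 5.76 mm/hr.
Over 13 h: total = 5.76 × 13 = 74.88 ≈ 75 mm.

R ≈ 5.76 mm/hr; total ≈ 75 mm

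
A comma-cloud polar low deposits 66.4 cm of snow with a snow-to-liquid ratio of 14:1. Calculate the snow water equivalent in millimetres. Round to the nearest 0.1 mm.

SWE ≈ 47.4 mm

SWE = snow depth / ratio = 66.4 cm / 14 = 4.743 cm = 47.4 mm.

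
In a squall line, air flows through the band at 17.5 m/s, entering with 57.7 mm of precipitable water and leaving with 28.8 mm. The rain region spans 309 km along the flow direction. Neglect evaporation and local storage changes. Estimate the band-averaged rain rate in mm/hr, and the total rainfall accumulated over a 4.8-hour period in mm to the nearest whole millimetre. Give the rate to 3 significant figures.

R ≈ 5.89 mm/hr; total ≈ 28 mm

Column moisture flux per unit crosswind length is F = V × PW.
Inflow: F_in = 17.5 × 57.7 = 1009.75 mm·m/s
Outflow: F_out = 17.5 × 28.8 = 504 mm·m/s
Steady-state rate R = (F_in − F_out)/L = (1009.75 − 504) / 309000 m = 1.637e-03 mm/s.
R = 1.637e-03 × 3600 = 5.89 mm/hr.
Over 4.8 h: total = 5.89 × 4.8 = 28.272 ≈ 28 mm.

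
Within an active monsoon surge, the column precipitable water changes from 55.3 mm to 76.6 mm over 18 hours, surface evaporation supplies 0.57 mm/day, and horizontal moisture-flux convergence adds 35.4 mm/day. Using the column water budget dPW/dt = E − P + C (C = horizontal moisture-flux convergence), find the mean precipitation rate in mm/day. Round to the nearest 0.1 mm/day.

dPW/dt = (76.6 − 55.3) mm / (18/24 day) = +28.400 mm/day.
P = E + C − dPW/dt = 0.57 + (35.4) − (+28.400) = 7.6 mm/day.

P ≈ 7.6 mm/day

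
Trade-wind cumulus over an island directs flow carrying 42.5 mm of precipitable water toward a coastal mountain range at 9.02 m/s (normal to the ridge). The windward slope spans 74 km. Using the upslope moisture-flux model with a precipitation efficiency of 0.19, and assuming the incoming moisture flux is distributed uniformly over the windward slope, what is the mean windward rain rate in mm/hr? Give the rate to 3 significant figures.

Incoming column moisture flux per unit ridge length: F = V × PW = 9.02 × 42.5 = 383.35 mm·m/s.
Spread over the 74 km slope with efficiency ε = 0.19: R = ε·F/W = 0.19 × 383.35 / 74000 m = 9.843e-04 mm/s.
R = 9.843e-04 × 3600 = 3.54 mm/hr.

R ≈ 3.54 mm/hr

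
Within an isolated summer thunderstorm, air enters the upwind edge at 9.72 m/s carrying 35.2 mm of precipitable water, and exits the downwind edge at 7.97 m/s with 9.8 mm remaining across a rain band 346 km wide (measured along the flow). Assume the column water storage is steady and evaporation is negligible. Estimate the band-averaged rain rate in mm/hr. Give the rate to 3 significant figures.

R ≈ 2.75 mm/hr

Column moisture flux per unit crosswind length is F = V × PW.
Inflow: F_in = 9.72 × 35.2 = 342.144 mm·m/s
Outflow: F_out = 7.97 × 9.8 = 78.106 mm·m/s
Steady-state rate R = (F_in − F_out)/L = (342.144 − 78.106) / 346000 m = 7.631e-04 mm/s.
R = 7.631e-04 × 3600 = 2.75 mm/hr.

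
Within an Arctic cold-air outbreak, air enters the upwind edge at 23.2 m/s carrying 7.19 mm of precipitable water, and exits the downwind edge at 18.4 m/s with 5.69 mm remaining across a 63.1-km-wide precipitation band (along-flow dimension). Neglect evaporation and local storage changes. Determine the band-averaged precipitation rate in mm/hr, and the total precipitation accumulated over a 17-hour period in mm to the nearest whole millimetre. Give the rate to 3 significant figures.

Column moisture flux per unit crosswind length is F = V × PW.
Inflow: F_in = 23.2 × 7.19 = 166.808 mm·m/s
Outflow: F_out = 18.4 × 5.69 = 104.696 mm·m/s
Steady-state rate R = (F_in − F_out)/L = (166.808 − 104.696) / 63100 m = 9.843e-04 mm/s.
R = 9.843e-04 × 3600 = 3.54 mm/hr.
Over 17 h: total = 3.54 × 17 = 60.18 ≈ 60 mm.

R ≈ 3.54 mm/hr; total ≈ 60 mm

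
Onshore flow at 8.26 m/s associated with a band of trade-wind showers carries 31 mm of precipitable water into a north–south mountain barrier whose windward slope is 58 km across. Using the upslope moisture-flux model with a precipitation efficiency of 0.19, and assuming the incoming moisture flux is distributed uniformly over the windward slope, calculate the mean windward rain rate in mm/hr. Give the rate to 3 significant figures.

R ≈ 3.02 mm/hr

Incoming column moisture flux per unit ridge length: F = V × PW = 8.26 × 31 = 256.06 mm·m/s.
Spread over the 58 km slope with efficiency ε = 0.19: R = ε·F/W = 0.19 × 256.06 / 58000 m = 8.388e-04 mm/s.
R = 8.388e-04 × 3600 = 3.02 mm/hr.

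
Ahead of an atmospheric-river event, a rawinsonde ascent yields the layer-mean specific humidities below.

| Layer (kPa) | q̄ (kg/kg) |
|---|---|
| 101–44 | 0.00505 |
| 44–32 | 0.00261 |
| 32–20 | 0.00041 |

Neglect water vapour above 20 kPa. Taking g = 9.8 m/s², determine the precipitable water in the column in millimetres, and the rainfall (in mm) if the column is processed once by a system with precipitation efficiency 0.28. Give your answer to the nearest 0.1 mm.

PW ≈ 33.1 mm; rainfall ≈ 9.3 mm

Precipitable water is the column-integrated vapour mass per unit area: PW = (1/g) Σ q̄ Δp, with q in kg/kg and Δp in Pa (1 kg/m² of water = 1 mm).
Layer 101–44 kPa: Δp = 570 hPa = 57000 Pa, q̄ = 0.00505 kg/kg → 0.00505 × 57000 / 9.8 = 29.37 mm
Layer 44–32 kPa: Δp = 120 hPa = 12000 Pa, q̄ = 0.00261 kg/kg → 0.00261 × 12000 / 9.8 = 3.20 mm
Layer 32–20 kPa: Δp = 120 hPa = 12000 Pa, q̄ = 0.00041 kg/kg → 0.00041 × 12000 / 9.8 = 0.50 mm
PW = 29.37 + 3.20 + 0.50 = 33.07 ≈ 33.1 mm.
Rainfall = ε × PW = 0.28 × 33.1 = 9.3 mm.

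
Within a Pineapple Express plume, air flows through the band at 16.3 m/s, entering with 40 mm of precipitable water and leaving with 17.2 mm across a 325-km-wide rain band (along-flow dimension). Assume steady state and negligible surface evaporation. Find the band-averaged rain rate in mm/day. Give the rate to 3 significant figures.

R ≈ 98.8 mm/day

Column moisture flux per unit crosswind length is F = V × PW.
Inflow: F_in = 16.3 × 40 = 652 mm·m/s
Outflow: F_out = 16.3 × 17.2 = 280.36 mm·m/s
Steady-state rate R = (F_in − F_out)/L = (652 − 280.36) / 325000 m = 1.144e-03 mm/s.
R = 1.144e-03 × 3600 × 24 = 98.8 mm/day.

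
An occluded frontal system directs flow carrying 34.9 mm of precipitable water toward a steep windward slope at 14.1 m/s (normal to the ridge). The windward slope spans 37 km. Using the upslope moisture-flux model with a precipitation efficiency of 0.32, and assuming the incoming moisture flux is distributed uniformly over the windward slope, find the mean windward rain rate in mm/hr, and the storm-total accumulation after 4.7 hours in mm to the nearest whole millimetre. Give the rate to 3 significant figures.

Incoming column moisture flux per unit ridge length: F = V × PW = 14.1 × 34.9 = 492.09 mm·m/s.
Spread over the 37 km slope with efficiency ε = 0.32: R = ε·F/W = 0.32 × 492.09 / 37000 m = 4.256e-03 mm/s.
R = 4.256e-03 × 3600 = 15.3 mm/hr.
Over 4.7 h: total = 15.3 × 4.7 = 71.91 ≈ 72 mm.

R ≈ 15.3 mm/hr; total ≈ 72 mm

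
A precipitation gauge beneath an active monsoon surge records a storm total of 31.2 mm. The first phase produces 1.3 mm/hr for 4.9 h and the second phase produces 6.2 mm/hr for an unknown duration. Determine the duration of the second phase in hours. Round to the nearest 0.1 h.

duration ≈ 4.0 h

Known phases: 1.3 × 4.9 = 6.37 mm.
Remaining depth = 31.2 − 6.37 = 24.83 mm.
Duration = 24.83 / 6.2 = 4.0 h.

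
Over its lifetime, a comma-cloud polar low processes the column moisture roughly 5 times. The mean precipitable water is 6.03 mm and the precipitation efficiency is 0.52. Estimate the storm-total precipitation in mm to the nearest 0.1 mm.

precipitation ≈ 15.7 mm

Each cycle deposits ε × PW = 0.52 × 6.03 = 3.1356 mm.
Over 5 cycles: 5 × 3.1356 = 15.7 mm.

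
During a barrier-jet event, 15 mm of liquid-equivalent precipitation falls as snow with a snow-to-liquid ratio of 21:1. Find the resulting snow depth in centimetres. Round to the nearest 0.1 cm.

Snow depth = liquid × ratio = 15 mm × 21 = 315 mm = 31.5 cm.

snow depth ≈ 31.5 cm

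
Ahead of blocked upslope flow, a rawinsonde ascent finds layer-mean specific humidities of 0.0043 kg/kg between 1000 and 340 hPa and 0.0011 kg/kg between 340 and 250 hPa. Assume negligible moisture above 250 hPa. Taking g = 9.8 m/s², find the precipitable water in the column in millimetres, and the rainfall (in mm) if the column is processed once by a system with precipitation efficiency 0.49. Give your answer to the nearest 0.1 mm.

PW ≈ 30.0 mm; rainfall ≈ 14.7 mm

Precipitable water is the column-integrated vapour mass per unit area: PW = (1/g) Σ q̄ Δp, with q in kg/kg and Δp in Pa (1 kg/m² of water = 1 mm).
Layer 1000–340 hPa: Δp = 660 hPa = 66000 Pa, q̄ = 0.0043 kg/kg → 0.0043 × 66000 / 9.8 = 28.96 mm
Layer 340–250 hPa: Δp = 90 hPa = 9000 Pa, q̄ = 0.0011 kg/kg → 0.0011 × 9000 / 9.8 = 1.01 mm
PW = 28.96 + 1.01 = 29.97 ≈ 30.0 mm.
Rainfall = ε × PW = 0.49 × 30.0 = 14.7 mm.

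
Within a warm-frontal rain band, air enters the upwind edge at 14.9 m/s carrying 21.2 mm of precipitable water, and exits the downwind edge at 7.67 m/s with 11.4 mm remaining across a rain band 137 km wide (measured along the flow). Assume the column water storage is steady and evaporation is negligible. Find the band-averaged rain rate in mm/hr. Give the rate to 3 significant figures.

Column moisture flux per unit crosswind length is F = V × PW.
Inflow: F_in = 14.9 × 21.2 = 315.88 mm·m/s
Outflow: F_out = 7.67 × 11.4 = 87.438 mm·m/s
Steady-state rate R = (F_in − F_out)/L = (315.88 − 87.438) / 137000 m = 1.667e-03 mm/s.
R = 1.667e-03 × 3600 = 6.00 mm/hr.

R ≈ 6.00 mm/hr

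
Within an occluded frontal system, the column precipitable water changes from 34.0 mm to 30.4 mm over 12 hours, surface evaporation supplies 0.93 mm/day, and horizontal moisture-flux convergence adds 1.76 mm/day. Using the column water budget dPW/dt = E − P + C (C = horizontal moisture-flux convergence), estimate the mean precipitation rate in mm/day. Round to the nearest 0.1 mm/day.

dPW/dt = (30.4 − 34.0) mm / (12/24 day) = -7.200 mm/day.
P = E + C − dPW/dt = 0.93 + (1.76) − (-7.200) = 9.9 mm/day.

P ≈ 9.9 mm/day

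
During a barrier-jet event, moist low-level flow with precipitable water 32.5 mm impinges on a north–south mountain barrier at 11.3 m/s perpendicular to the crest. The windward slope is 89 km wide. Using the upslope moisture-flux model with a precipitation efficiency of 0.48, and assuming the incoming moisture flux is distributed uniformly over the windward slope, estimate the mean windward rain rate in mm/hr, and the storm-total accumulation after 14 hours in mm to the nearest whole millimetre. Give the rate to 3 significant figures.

Incoming column moisture flux per unit ridge length: F = V × PW = 11.3 × 32.5 = 367.25 mm·m/s.
Spread over the 89 km slope with efficiency ε = 0.48: R = ε·F/W = 0.48 × 367.25 / 89000 m = 1.981e-03 mm/s.
R = 1.981e-03 × 3600 = 7.13 mm/hr.
Over 14 h: total = 7.13 × 14 = 99.82 ≈ 100 mm.

R ≈ 7.13 mm/hr; total ≈ 100 mm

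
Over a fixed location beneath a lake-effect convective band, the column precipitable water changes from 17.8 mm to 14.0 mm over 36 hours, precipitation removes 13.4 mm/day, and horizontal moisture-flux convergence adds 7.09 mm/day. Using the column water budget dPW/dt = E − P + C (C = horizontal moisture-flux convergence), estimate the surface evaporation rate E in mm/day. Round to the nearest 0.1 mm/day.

dPW/dt = (14.0 − 17.8) mm / (36/24 day) = -2.533 mm/day.
E = dPW/dt + P − C = (-2.533) + 13.4 − (7.09) = 3.8 mm/day.

E ≈ 3.8 mm/day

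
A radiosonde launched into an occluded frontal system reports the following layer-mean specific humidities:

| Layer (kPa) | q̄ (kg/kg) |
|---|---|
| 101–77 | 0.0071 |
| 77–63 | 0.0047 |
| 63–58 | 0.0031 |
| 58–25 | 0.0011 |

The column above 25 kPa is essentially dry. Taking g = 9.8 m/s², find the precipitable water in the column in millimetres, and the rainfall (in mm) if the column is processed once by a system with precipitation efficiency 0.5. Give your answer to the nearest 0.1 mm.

Precipitable water is the column-integrated vapour mass per unit area: PW = (1/g) Σ q̄ Δp, with q in kg/kg and Δp in Pa (1 kg/m² of water = 1 mm).
Layer 101–77 kPa: Δp = 240 hPa = 24000 Pa, q̄ = 0.0071 kg/kg → 0.0071 × 24000 / 9.8 = 17.39 mm
Layer 77–63 kPa: Δp = 140 hPa = 14000 Pa, q̄ = 0.0047 kg/kg → 0.0047 × 14000 / 9.8 = 6.71 mm
Layer 63–58 kPa: Δp = 50 hPa = 5000 Pa, q̄ = 0.0031 kg/kg → 0.0031 × 5000 / 9.8 = 1.58 mm
Layer 58–25 kPa: Δp = 330 hPa = 33000 Pa, q̄ = 0.0011 kg/kg → 0.0011 × 33000 / 9.8 = 3.70 mm
PW = 17.39 + 6.71 + 1.58 + 3.70 = 29.38 ≈ 29.4 mm.
Rainfall = ε × PW = 0.5 × 29.4 = 14.7 mm.

PW ≈ 29.4 mm; rainfall ≈ 14.7 mm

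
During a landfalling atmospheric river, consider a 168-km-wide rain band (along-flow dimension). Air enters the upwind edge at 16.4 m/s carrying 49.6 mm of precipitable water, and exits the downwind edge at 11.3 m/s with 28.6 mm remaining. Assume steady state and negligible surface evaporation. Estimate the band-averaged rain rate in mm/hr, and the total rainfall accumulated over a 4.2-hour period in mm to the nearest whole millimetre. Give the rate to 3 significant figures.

R ≈ 10.5 mm/hr; total ≈ 44 mm

Column moisture flux per unit crosswind length is F = V × PW.
Inflow: F_in = 16.4 × 49.6 = 813.44 mm·m/s
Outflow: F_out = 11.3 × 28.6 = 323.18 mm·m/s
Steady-state rate R = (F_in − F_out)/L = (813.44 − 323.18) / 168000 m = 2.918e-03 mm/s.
R = 2.918e-03 × 3600 = 10.5 mm/hr.
Over 4.2 h: total = 10.5 × 4.2 = 44.1 ≈ 44 mm.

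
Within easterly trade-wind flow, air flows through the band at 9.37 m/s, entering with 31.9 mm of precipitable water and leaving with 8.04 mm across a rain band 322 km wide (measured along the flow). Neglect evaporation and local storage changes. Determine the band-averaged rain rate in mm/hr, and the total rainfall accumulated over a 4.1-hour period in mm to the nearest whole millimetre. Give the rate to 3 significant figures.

R ≈ 2.50 mm/hr; total ≈ 10 mm

Column moisture flux per unit crosswind length is F = V × PW.
Inflow: F_in = 9.37 × 31.9 = 298.903 mm·m/s
Outflow: F_out = 9.37 × 8.04 = 75.3348 mm·m/s
Steady-state rate R = (F_in − F_out)/L = (298.903 − 75.3348) / 322000 m = 6.943e-04 mm/s.
R = 6.943e-04 × 3600 = 2.50 mm/hr.
Over 4.1 h: total = 2.50 × 4.1 = 10.25 ≈ 10 mm.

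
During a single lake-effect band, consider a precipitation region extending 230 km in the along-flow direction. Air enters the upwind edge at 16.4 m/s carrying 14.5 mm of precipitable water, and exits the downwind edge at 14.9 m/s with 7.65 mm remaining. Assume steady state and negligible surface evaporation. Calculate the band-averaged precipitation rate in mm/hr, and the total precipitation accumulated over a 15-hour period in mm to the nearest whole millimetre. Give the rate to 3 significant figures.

R ≈ 1.94 mm/hr; total ≈ 29 mm

Column moisture flux per unit crosswind length is F = V × PW.
Inflow: F_in = 16.4 × 14.5 = 237.8 mm·m/s
Outflow: F_out = 14.9 × 7.65 = 113.985 mm·m/s
Steady-state rate R = (F_in − F_out)/L = (237.8 − 113.985) / 230000 m = 5.383e-04 mm/s.
R = 5.383e-04 × 3600 = 1.94 mm/hr.
Over 15 h: total = 1.94 × 15 = 29.1 ≈ 29 mm.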